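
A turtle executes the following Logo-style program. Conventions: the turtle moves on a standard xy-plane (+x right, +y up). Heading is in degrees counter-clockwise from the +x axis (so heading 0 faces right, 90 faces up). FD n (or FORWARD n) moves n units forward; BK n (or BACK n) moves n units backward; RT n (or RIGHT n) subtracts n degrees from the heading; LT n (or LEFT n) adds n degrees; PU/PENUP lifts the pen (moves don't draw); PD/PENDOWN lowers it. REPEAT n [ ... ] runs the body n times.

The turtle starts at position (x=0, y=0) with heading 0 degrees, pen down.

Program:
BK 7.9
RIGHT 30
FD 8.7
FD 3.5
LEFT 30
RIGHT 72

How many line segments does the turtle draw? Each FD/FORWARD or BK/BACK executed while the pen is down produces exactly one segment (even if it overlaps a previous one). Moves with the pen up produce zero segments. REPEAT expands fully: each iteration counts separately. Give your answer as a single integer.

Executing turtle program step by step:
Start: pos=(0,0), heading=0, pen down
BK 7.9: (0,0) -> (-7.9,0) [heading=0, draw]
RT 30: heading 0 -> 330
FD 8.7: (-7.9,0) -> (-0.366,-4.35) [heading=330, draw]
FD 3.5: (-0.366,-4.35) -> (2.666,-6.1) [heading=330, draw]
LT 30: heading 330 -> 0
RT 72: heading 0 -> 288
Final: pos=(2.666,-6.1), heading=288, 3 segment(s) drawn
Segments drawn: 3

Answer: 3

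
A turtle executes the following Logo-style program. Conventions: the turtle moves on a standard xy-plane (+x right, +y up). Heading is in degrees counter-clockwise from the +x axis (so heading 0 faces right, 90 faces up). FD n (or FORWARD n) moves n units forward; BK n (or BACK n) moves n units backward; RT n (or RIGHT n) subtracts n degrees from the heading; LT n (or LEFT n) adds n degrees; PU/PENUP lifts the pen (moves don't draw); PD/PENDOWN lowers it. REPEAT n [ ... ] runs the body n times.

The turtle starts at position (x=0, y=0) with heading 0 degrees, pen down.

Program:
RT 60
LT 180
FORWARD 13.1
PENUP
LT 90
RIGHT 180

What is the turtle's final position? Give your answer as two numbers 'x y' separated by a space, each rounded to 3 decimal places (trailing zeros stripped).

Answer: -6.55 11.345

Derivation:
Executing turtle program step by step:
Start: pos=(0,0), heading=0, pen down
RT 60: heading 0 -> 300
LT 180: heading 300 -> 120
FD 13.1: (0,0) -> (-6.55,11.345) [heading=120, draw]
PU: pen up
LT 90: heading 120 -> 210
RT 180: heading 210 -> 30
Final: pos=(-6.55,11.345), heading=30, 1 segment(s) drawn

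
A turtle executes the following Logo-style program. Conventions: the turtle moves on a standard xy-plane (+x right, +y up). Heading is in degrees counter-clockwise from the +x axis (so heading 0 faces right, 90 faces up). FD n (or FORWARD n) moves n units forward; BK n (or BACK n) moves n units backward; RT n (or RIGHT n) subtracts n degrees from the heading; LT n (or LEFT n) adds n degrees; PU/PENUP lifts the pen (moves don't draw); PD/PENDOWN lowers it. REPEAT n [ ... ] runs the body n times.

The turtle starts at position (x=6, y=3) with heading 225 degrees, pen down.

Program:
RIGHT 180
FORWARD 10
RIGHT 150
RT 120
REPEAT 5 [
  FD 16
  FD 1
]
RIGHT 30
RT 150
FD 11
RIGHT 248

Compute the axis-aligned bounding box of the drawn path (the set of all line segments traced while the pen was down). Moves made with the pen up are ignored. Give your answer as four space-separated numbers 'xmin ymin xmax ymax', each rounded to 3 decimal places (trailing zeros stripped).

Answer: -47.033 3 13.071 70.175

Derivation:
Executing turtle program step by step:
Start: pos=(6,3), heading=225, pen down
RT 180: heading 225 -> 45
FD 10: (6,3) -> (13.071,10.071) [heading=45, draw]
RT 150: heading 45 -> 255
RT 120: heading 255 -> 135
REPEAT 5 [
  -- iteration 1/5 --
  FD 16: (13.071,10.071) -> (1.757,21.385) [heading=135, draw]
  FD 1: (1.757,21.385) -> (1.05,22.092) [heading=135, draw]
  -- iteration 2/5 --
  FD 16: (1.05,22.092) -> (-10.263,33.406) [heading=135, draw]
  FD 1: (-10.263,33.406) -> (-10.971,34.113) [heading=135, draw]
  -- iteration 3/5 --
  FD 16: (-10.971,34.113) -> (-22.284,45.426) [heading=135, draw]
  FD 1: (-22.284,45.426) -> (-22.991,46.134) [heading=135, draw]
  -- iteration 4/5 --
  FD 16: (-22.991,46.134) -> (-34.305,57.447) [heading=135, draw]
  FD 1: (-34.305,57.447) -> (-35.012,58.154) [heading=135, draw]
  -- iteration 5/5 --
  FD 16: (-35.012,58.154) -> (-46.326,69.468) [heading=135, draw]
  FD 1: (-46.326,69.468) -> (-47.033,70.175) [heading=135, draw]
]
RT 30: heading 135 -> 105
RT 150: heading 105 -> 315
FD 11: (-47.033,70.175) -> (-39.255,62.397) [heading=315, draw]
RT 248: heading 315 -> 67
Final: pos=(-39.255,62.397), heading=67, 12 segment(s) drawn

Segment endpoints: x in {-47.033, -46.326, -39.255, -35.012, -34.305, -22.991, -22.284, -10.971, -10.263, 1.05, 1.757, 6, 13.071}, y in {3, 10.071, 21.385, 22.092, 33.406, 34.113, 45.426, 46.134, 57.447, 58.154, 62.397, 69.468, 70.175}
xmin=-47.033, ymin=3, xmax=13.071, ymax=70.175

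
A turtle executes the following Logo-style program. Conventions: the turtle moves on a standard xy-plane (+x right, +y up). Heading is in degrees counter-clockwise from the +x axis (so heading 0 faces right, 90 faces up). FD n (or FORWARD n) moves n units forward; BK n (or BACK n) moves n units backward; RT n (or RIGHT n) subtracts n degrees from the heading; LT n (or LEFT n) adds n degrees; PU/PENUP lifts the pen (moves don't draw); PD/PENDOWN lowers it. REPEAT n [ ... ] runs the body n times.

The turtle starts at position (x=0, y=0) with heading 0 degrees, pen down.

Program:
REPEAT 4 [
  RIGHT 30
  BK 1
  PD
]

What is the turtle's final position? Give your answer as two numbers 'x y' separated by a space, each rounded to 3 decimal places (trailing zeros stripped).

Answer: -0.866 3.232

Derivation:
Executing turtle program step by step:
Start: pos=(0,0), heading=0, pen down
REPEAT 4 [
  -- iteration 1/4 --
  RT 30: heading 0 -> 330
  BK 1: (0,0) -> (-0.866,0.5) [heading=330, draw]
  PD: pen down
  -- iteration 2/4 --
  RT 30: heading 330 -> 300
  BK 1: (-0.866,0.5) -> (-1.366,1.366) [heading=300, draw]
  PD: pen down
  -- iteration 3/4 --
  RT 30: heading 300 -> 270
  BK 1: (-1.366,1.366) -> (-1.366,2.366) [heading=270, draw]
  PD: pen down
  -- iteration 4/4 --
  RT 30: heading 270 -> 240
  BK 1: (-1.366,2.366) -> (-0.866,3.232) [heading=240, draw]
  PD: pen down
]
Final: pos=(-0.866,3.232), heading=240, 4 segment(s) drawn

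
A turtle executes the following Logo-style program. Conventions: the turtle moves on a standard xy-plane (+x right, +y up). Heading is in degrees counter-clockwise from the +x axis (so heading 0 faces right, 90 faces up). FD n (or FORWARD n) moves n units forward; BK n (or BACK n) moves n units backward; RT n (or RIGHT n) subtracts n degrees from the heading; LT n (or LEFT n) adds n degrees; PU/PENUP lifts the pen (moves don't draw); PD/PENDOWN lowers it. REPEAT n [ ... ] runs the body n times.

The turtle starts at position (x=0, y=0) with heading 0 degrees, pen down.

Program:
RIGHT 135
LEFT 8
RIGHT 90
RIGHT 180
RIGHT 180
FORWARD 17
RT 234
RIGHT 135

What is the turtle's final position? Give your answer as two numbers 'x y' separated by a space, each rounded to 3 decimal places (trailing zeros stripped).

Answer: -13.577 10.231

Derivation:
Executing turtle program step by step:
Start: pos=(0,0), heading=0, pen down
RT 135: heading 0 -> 225
LT 8: heading 225 -> 233
RT 90: heading 233 -> 143
RT 180: heading 143 -> 323
RT 180: heading 323 -> 143
FD 17: (0,0) -> (-13.577,10.231) [heading=143, draw]
RT 234: heading 143 -> 269
RT 135: heading 269 -> 134
Final: pos=(-13.577,10.231), heading=134, 1 segment(s) drawn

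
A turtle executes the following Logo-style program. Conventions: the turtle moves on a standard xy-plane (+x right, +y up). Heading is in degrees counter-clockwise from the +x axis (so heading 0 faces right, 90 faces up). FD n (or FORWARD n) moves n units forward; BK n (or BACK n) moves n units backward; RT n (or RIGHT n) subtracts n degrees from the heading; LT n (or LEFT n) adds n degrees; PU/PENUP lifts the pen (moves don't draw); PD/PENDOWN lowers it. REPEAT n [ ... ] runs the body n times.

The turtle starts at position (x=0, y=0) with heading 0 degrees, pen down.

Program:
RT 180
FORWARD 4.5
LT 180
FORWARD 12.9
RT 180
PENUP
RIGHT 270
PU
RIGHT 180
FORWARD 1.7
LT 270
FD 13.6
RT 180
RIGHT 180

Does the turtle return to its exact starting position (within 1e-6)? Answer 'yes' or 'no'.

Executing turtle program step by step:
Start: pos=(0,0), heading=0, pen down
RT 180: heading 0 -> 180
FD 4.5: (0,0) -> (-4.5,0) [heading=180, draw]
LT 180: heading 180 -> 0
FD 12.9: (-4.5,0) -> (8.4,0) [heading=0, draw]
RT 180: heading 0 -> 180
PU: pen up
RT 270: heading 180 -> 270
PU: pen up
RT 180: heading 270 -> 90
FD 1.7: (8.4,0) -> (8.4,1.7) [heading=90, move]
LT 270: heading 90 -> 0
FD 13.6: (8.4,1.7) -> (22,1.7) [heading=0, move]
RT 180: heading 0 -> 180
RT 180: heading 180 -> 0
Final: pos=(22,1.7), heading=0, 2 segment(s) drawn

Start position: (0, 0)
Final position: (22, 1.7)
Distance = 22.066; >= 1e-6 -> NOT closed

Answer: no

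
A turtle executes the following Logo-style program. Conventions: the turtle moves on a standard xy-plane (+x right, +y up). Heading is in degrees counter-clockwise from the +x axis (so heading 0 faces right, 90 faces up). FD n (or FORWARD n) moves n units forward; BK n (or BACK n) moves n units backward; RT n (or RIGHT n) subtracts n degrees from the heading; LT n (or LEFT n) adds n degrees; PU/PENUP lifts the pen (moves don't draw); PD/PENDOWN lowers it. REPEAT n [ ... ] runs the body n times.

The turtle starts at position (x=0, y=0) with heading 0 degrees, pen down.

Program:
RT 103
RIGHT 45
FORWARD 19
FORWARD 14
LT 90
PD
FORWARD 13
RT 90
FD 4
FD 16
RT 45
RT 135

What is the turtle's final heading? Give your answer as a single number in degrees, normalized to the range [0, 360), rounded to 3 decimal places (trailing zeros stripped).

Answer: 32

Derivation:
Executing turtle program step by step:
Start: pos=(0,0), heading=0, pen down
RT 103: heading 0 -> 257
RT 45: heading 257 -> 212
FD 19: (0,0) -> (-16.113,-10.068) [heading=212, draw]
FD 14: (-16.113,-10.068) -> (-27.986,-17.487) [heading=212, draw]
LT 90: heading 212 -> 302
PD: pen down
FD 13: (-27.986,-17.487) -> (-21.097,-28.512) [heading=302, draw]
RT 90: heading 302 -> 212
FD 4: (-21.097,-28.512) -> (-24.489,-30.632) [heading=212, draw]
FD 16: (-24.489,-30.632) -> (-38.058,-39.11) [heading=212, draw]
RT 45: heading 212 -> 167
RT 135: heading 167 -> 32
Final: pos=(-38.058,-39.11), heading=32, 5 segment(s) drawn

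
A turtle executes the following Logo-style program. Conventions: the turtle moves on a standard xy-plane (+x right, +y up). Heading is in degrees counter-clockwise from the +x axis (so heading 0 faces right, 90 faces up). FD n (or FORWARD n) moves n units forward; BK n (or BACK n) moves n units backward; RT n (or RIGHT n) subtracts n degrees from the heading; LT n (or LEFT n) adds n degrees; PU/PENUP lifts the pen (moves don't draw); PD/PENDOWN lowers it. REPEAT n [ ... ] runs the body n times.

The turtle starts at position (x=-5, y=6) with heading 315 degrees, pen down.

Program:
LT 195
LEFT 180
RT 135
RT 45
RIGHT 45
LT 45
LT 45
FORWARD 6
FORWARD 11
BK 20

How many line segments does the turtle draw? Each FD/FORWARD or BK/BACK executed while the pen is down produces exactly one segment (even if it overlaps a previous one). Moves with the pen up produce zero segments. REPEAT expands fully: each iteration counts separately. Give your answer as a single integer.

Executing turtle program step by step:
Start: pos=(-5,6), heading=315, pen down
LT 195: heading 315 -> 150
LT 180: heading 150 -> 330
RT 135: heading 330 -> 195
RT 45: heading 195 -> 150
RT 45: heading 150 -> 105
LT 45: heading 105 -> 150
LT 45: heading 150 -> 195
FD 6: (-5,6) -> (-10.796,4.447) [heading=195, draw]
FD 11: (-10.796,4.447) -> (-21.421,1.6) [heading=195, draw]
BK 20: (-21.421,1.6) -> (-2.102,6.776) [heading=195, draw]
Final: pos=(-2.102,6.776), heading=195, 3 segment(s) drawn
Segments drawn: 3

Answer: 3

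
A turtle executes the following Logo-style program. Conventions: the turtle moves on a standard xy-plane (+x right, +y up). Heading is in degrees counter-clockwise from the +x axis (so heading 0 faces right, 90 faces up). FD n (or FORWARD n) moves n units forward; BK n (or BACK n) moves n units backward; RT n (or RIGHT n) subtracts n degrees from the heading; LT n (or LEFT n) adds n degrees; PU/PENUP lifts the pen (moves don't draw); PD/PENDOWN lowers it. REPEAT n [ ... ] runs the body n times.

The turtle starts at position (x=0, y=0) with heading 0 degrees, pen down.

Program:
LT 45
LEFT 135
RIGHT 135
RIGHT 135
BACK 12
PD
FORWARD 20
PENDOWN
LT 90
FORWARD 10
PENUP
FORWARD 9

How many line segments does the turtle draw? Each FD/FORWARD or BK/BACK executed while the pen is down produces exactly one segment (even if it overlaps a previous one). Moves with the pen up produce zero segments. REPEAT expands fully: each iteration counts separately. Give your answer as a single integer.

Answer: 3

Derivation:
Executing turtle program step by step:
Start: pos=(0,0), heading=0, pen down
LT 45: heading 0 -> 45
LT 135: heading 45 -> 180
RT 135: heading 180 -> 45
RT 135: heading 45 -> 270
BK 12: (0,0) -> (0,12) [heading=270, draw]
PD: pen down
FD 20: (0,12) -> (0,-8) [heading=270, draw]
PD: pen down
LT 90: heading 270 -> 0
FD 10: (0,-8) -> (10,-8) [heading=0, draw]
PU: pen up
FD 9: (10,-8) -> (19,-8) [heading=0, move]
Final: pos=(19,-8), heading=0, 3 segment(s) drawn
Segments drawn: 3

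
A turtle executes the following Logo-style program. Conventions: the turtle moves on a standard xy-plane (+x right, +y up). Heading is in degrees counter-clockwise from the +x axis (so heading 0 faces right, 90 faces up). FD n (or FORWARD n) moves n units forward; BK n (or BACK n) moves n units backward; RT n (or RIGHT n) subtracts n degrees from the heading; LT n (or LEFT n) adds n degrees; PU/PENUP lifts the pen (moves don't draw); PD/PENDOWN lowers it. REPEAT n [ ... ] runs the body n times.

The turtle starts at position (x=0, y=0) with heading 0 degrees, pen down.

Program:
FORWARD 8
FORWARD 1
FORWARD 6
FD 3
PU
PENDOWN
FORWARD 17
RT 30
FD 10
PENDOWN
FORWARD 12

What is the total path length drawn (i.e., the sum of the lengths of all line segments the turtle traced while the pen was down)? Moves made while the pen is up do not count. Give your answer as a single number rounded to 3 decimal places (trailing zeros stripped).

Executing turtle program step by step:
Start: pos=(0,0), heading=0, pen down
FD 8: (0,0) -> (8,0) [heading=0, draw]
FD 1: (8,0) -> (9,0) [heading=0, draw]
FD 6: (9,0) -> (15,0) [heading=0, draw]
FD 3: (15,0) -> (18,0) [heading=0, draw]
PU: pen up
PD: pen down
FD 17: (18,0) -> (35,0) [heading=0, draw]
RT 30: heading 0 -> 330
FD 10: (35,0) -> (43.66,-5) [heading=330, draw]
PD: pen down
FD 12: (43.66,-5) -> (54.053,-11) [heading=330, draw]
Final: pos=(54.053,-11), heading=330, 7 segment(s) drawn

Segment lengths:
  seg 1: (0,0) -> (8,0), length = 8
  seg 2: (8,0) -> (9,0), length = 1
  seg 3: (9,0) -> (15,0), length = 6
  seg 4: (15,0) -> (18,0), length = 3
  seg 5: (18,0) -> (35,0), length = 17
  seg 6: (35,0) -> (43.66,-5), length = 10
  seg 7: (43.66,-5) -> (54.053,-11), length = 12
Total = 57

Answer: 57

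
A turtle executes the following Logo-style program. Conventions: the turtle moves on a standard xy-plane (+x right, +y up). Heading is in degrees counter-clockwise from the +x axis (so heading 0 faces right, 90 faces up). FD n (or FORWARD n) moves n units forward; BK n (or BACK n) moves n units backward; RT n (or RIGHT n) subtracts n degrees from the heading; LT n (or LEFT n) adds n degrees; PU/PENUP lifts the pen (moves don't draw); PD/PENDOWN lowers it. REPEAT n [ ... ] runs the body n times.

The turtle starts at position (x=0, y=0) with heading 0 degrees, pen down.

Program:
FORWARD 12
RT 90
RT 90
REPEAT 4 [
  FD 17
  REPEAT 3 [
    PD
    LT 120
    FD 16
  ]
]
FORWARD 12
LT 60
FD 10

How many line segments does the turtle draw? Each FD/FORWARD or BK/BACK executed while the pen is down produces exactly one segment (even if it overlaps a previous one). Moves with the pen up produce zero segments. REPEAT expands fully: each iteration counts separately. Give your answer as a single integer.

Executing turtle program step by step:
Start: pos=(0,0), heading=0, pen down
FD 12: (0,0) -> (12,0) [heading=0, draw]
RT 90: heading 0 -> 270
RT 90: heading 270 -> 180
REPEAT 4 [
  -- iteration 1/4 --
  FD 17: (12,0) -> (-5,0) [heading=180, draw]
  REPEAT 3 [
    -- iteration 1/3 --
    PD: pen down
    LT 120: heading 180 -> 300
    FD 16: (-5,0) -> (3,-13.856) [heading=300, draw]
    -- iteration 2/3 --
    PD: pen down
    LT 120: heading 300 -> 60
    FD 16: (3,-13.856) -> (11,0) [heading=60, draw]
    -- iteration 3/3 --
    PD: pen down
    LT 120: heading 60 -> 180
    FD 16: (11,0) -> (-5,0) [heading=180, draw]
  ]
  -- iteration 2/4 --
  FD 17: (-5,0) -> (-22,0) [heading=180, draw]
  REPEAT 3 [
    -- iteration 1/3 --
    PD: pen down
    LT 120: heading 180 -> 300
    FD 16: (-22,0) -> (-14,-13.856) [heading=300, draw]
    -- iteration 2/3 --
    PD: pen down
    LT 120: heading 300 -> 60
    FD 16: (-14,-13.856) -> (-6,0) [heading=60, draw]
    -- iteration 3/3 --
    PD: pen down
    LT 120: heading 60 -> 180
    FD 16: (-6,0) -> (-22,0) [heading=180, draw]
  ]
  -- iteration 3/4 --
  FD 17: (-22,0) -> (-39,0) [heading=180, draw]
  REPEAT 3 [
    -- iteration 1/3 --
    PD: pen down
    LT 120: heading 180 -> 300
    FD 16: (-39,0) -> (-31,-13.856) [heading=300, draw]
    -- iteration 2/3 --
    PD: pen down
    LT 120: heading 300 -> 60
    FD 16: (-31,-13.856) -> (-23,0) [heading=60, draw]
    -- iteration 3/3 --
    PD: pen down
    LT 120: heading 60 -> 180
    FD 16: (-23,0) -> (-39,0) [heading=180, draw]
  ]
  -- iteration 4/4 --
  FD 17: (-39,0) -> (-56,0) [heading=180, draw]
  REPEAT 3 [
    -- iteration 1/3 --
    PD: pen down
    LT 120: heading 180 -> 300
    FD 16: (-56,0) -> (-48,-13.856) [heading=300, draw]
    -- iteration 2/3 --
    PD: pen down
    LT 120: heading 300 -> 60
    FD 16: (-48,-13.856) -> (-40,0) [heading=60, draw]
    -- iteration 3/3 --
    PD: pen down
    LT 120: heading 60 -> 180
    FD 16: (-40,0) -> (-56,0) [heading=180, draw]
  ]
]
FD 12: (-56,0) -> (-68,0) [heading=180, draw]
LT 60: heading 180 -> 240
FD 10: (-68,0) -> (-73,-8.66) [heading=240, draw]
Final: pos=(-73,-8.66), heading=240, 19 segment(s) drawn
Segments drawn: 19

Answer: 19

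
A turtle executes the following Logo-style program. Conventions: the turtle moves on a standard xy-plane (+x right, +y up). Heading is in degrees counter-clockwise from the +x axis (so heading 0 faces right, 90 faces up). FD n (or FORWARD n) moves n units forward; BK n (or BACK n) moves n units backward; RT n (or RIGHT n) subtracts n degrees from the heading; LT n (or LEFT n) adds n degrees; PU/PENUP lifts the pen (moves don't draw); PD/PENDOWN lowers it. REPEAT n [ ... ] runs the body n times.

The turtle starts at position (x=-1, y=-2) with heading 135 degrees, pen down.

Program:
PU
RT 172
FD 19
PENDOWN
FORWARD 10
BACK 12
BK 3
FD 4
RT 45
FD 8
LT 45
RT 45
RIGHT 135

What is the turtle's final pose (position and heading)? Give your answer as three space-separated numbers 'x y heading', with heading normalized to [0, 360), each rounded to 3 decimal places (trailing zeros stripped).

Answer: 14.489 -20.755 143

Derivation:
Executing turtle program step by step:
Start: pos=(-1,-2), heading=135, pen down
PU: pen up
RT 172: heading 135 -> 323
FD 19: (-1,-2) -> (14.174,-13.434) [heading=323, move]
PD: pen down
FD 10: (14.174,-13.434) -> (22.16,-19.453) [heading=323, draw]
BK 12: (22.16,-19.453) -> (12.577,-12.231) [heading=323, draw]
BK 3: (12.577,-12.231) -> (10.181,-10.425) [heading=323, draw]
FD 4: (10.181,-10.425) -> (13.375,-12.833) [heading=323, draw]
RT 45: heading 323 -> 278
FD 8: (13.375,-12.833) -> (14.489,-20.755) [heading=278, draw]
LT 45: heading 278 -> 323
RT 45: heading 323 -> 278
RT 135: heading 278 -> 143
Final: pos=(14.489,-20.755), heading=143, 5 segment(s) drawn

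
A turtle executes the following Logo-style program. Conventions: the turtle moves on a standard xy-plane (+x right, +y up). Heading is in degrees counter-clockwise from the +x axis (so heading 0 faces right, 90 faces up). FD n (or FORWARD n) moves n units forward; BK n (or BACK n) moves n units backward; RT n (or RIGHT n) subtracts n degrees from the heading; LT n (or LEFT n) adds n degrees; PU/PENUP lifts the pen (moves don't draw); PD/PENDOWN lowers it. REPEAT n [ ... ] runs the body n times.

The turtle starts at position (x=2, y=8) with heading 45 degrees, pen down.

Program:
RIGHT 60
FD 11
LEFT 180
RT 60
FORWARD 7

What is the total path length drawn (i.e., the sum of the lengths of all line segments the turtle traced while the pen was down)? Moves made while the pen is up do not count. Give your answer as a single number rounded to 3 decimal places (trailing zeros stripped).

Answer: 18

Derivation:
Executing turtle program step by step:
Start: pos=(2,8), heading=45, pen down
RT 60: heading 45 -> 345
FD 11: (2,8) -> (12.625,5.153) [heading=345, draw]
LT 180: heading 345 -> 165
RT 60: heading 165 -> 105
FD 7: (12.625,5.153) -> (10.813,11.914) [heading=105, draw]
Final: pos=(10.813,11.914), heading=105, 2 segment(s) drawn

Segment lengths:
  seg 1: (2,8) -> (12.625,5.153), length = 11
  seg 2: (12.625,5.153) -> (10.813,11.914), length = 7
Total = 18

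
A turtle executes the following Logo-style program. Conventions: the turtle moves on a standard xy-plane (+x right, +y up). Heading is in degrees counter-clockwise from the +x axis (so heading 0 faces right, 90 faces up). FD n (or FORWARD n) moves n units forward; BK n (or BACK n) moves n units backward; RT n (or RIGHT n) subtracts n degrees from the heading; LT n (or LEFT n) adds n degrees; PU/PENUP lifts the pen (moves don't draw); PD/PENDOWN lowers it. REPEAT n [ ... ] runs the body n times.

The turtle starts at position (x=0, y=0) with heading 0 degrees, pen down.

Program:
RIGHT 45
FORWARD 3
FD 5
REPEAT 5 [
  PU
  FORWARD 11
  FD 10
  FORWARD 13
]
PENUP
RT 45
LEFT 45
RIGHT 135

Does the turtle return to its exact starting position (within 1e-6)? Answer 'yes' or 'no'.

Answer: no

Derivation:
Executing turtle program step by step:
Start: pos=(0,0), heading=0, pen down
RT 45: heading 0 -> 315
FD 3: (0,0) -> (2.121,-2.121) [heading=315, draw]
FD 5: (2.121,-2.121) -> (5.657,-5.657) [heading=315, draw]
REPEAT 5 [
  -- iteration 1/5 --
  PU: pen up
  FD 11: (5.657,-5.657) -> (13.435,-13.435) [heading=315, move]
  FD 10: (13.435,-13.435) -> (20.506,-20.506) [heading=315, move]
  FD 13: (20.506,-20.506) -> (29.698,-29.698) [heading=315, move]
  -- iteration 2/5 --
  PU: pen up
  FD 11: (29.698,-29.698) -> (37.477,-37.477) [heading=315, move]
  FD 10: (37.477,-37.477) -> (44.548,-44.548) [heading=315, move]
  FD 13: (44.548,-44.548) -> (53.74,-53.74) [heading=315, move]
  -- iteration 3/5 --
  PU: pen up
  FD 11: (53.74,-53.74) -> (61.518,-61.518) [heading=315, move]
  FD 10: (61.518,-61.518) -> (68.589,-68.589) [heading=315, move]
  FD 13: (68.589,-68.589) -> (77.782,-77.782) [heading=315, move]
  -- iteration 4/5 --
  PU: pen up
  FD 11: (77.782,-77.782) -> (85.56,-85.56) [heading=315, move]
  FD 10: (85.56,-85.56) -> (92.631,-92.631) [heading=315, move]
  FD 13: (92.631,-92.631) -> (101.823,-101.823) [heading=315, move]
  -- iteration 5/5 --
  PU: pen up
  FD 11: (101.823,-101.823) -> (109.602,-109.602) [heading=315, move]
  FD 10: (109.602,-109.602) -> (116.673,-116.673) [heading=315, move]
  FD 13: (116.673,-116.673) -> (125.865,-125.865) [heading=315, move]
]
PU: pen up
RT 45: heading 315 -> 270
LT 45: heading 270 -> 315
RT 135: heading 315 -> 180
Final: pos=(125.865,-125.865), heading=180, 2 segment(s) drawn

Start position: (0, 0)
Final position: (125.865, -125.865)
Distance = 178; >= 1e-6 -> NOT closed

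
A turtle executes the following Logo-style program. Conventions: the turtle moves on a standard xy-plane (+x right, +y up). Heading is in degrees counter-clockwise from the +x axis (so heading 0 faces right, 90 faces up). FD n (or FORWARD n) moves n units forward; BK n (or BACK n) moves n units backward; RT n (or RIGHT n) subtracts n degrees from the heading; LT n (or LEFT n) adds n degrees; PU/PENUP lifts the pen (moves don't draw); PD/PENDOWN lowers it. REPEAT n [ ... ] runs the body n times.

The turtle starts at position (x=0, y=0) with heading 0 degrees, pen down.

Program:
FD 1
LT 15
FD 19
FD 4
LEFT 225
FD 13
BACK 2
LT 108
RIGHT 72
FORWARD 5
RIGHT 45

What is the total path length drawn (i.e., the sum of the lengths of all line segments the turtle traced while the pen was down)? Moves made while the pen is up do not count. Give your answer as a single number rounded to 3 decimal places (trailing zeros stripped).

Answer: 44

Derivation:
Executing turtle program step by step:
Start: pos=(0,0), heading=0, pen down
FD 1: (0,0) -> (1,0) [heading=0, draw]
LT 15: heading 0 -> 15
FD 19: (1,0) -> (19.353,4.918) [heading=15, draw]
FD 4: (19.353,4.918) -> (23.216,5.953) [heading=15, draw]
LT 225: heading 15 -> 240
FD 13: (23.216,5.953) -> (16.716,-5.305) [heading=240, draw]
BK 2: (16.716,-5.305) -> (17.716,-3.573) [heading=240, draw]
LT 108: heading 240 -> 348
RT 72: heading 348 -> 276
FD 5: (17.716,-3.573) -> (18.239,-8.546) [heading=276, draw]
RT 45: heading 276 -> 231
Final: pos=(18.239,-8.546), heading=231, 6 segment(s) drawn

Segment lengths:
  seg 1: (0,0) -> (1,0), length = 1
  seg 2: (1,0) -> (19.353,4.918), length = 19
  seg 3: (19.353,4.918) -> (23.216,5.953), length = 4
  seg 4: (23.216,5.953) -> (16.716,-5.305), length = 13
  seg 5: (16.716,-5.305) -> (17.716,-3.573), length = 2
  seg 6: (17.716,-3.573) -> (18.239,-8.546), length = 5
Total = 44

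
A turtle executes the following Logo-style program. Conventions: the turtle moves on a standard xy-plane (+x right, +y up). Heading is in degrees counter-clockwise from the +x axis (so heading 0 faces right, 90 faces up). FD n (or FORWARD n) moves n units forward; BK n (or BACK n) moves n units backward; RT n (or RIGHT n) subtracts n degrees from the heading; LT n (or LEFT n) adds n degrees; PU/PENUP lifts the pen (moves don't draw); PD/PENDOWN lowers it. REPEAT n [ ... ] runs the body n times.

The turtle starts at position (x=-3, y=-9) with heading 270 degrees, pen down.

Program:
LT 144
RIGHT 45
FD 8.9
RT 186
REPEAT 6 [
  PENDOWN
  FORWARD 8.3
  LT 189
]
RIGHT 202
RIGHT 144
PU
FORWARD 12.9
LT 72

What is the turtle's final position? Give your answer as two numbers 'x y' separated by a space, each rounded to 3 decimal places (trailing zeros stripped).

Executing turtle program step by step:
Start: pos=(-3,-9), heading=270, pen down
LT 144: heading 270 -> 54
RT 45: heading 54 -> 9
FD 8.9: (-3,-9) -> (5.79,-7.608) [heading=9, draw]
RT 186: heading 9 -> 183
REPEAT 6 [
  -- iteration 1/6 --
  PD: pen down
  FD 8.3: (5.79,-7.608) -> (-2.498,-8.042) [heading=183, draw]
  LT 189: heading 183 -> 12
  -- iteration 2/6 --
  PD: pen down
  FD 8.3: (-2.498,-8.042) -> (5.62,-6.316) [heading=12, draw]
  LT 189: heading 12 -> 201
  -- iteration 3/6 --
  PD: pen down
  FD 8.3: (5.62,-6.316) -> (-2.128,-9.291) [heading=201, draw]
  LT 189: heading 201 -> 30
  -- iteration 4/6 --
  PD: pen down
  FD 8.3: (-2.128,-9.291) -> (5.06,-5.141) [heading=30, draw]
  LT 189: heading 30 -> 219
  -- iteration 5/6 --
  PD: pen down
  FD 8.3: (5.06,-5.141) -> (-1.391,-10.364) [heading=219, draw]
  LT 189: heading 219 -> 48
  -- iteration 6/6 --
  PD: pen down
  FD 8.3: (-1.391,-10.364) -> (4.163,-4.196) [heading=48, draw]
  LT 189: heading 48 -> 237
]
RT 202: heading 237 -> 35
RT 144: heading 35 -> 251
PU: pen up
FD 12.9: (4.163,-4.196) -> (-0.037,-16.393) [heading=251, move]
LT 72: heading 251 -> 323
Final: pos=(-0.037,-16.393), heading=323, 7 segment(s) drawn

Answer: -0.037 -16.393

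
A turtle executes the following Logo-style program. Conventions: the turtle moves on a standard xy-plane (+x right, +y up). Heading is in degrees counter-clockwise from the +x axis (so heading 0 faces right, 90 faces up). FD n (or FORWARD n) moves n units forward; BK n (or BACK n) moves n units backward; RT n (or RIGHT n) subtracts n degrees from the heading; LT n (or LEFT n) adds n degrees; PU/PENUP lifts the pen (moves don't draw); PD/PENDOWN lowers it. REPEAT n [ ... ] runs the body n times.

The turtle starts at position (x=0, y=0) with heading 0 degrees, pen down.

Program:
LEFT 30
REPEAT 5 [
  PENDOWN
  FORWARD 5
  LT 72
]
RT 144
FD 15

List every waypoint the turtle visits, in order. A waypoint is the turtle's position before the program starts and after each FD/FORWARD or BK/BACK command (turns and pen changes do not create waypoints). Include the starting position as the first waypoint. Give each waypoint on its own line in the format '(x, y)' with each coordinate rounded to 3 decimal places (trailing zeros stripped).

Executing turtle program step by step:
Start: pos=(0,0), heading=0, pen down
LT 30: heading 0 -> 30
REPEAT 5 [
  -- iteration 1/5 --
  PD: pen down
  FD 5: (0,0) -> (4.33,2.5) [heading=30, draw]
  LT 72: heading 30 -> 102
  -- iteration 2/5 --
  PD: pen down
  FD 5: (4.33,2.5) -> (3.291,7.391) [heading=102, draw]
  LT 72: heading 102 -> 174
  -- iteration 3/5 --
  PD: pen down
  FD 5: (3.291,7.391) -> (-1.682,7.913) [heading=174, draw]
  LT 72: heading 174 -> 246
  -- iteration 4/5 --
  PD: pen down
  FD 5: (-1.682,7.913) -> (-3.716,3.346) [heading=246, draw]
  LT 72: heading 246 -> 318
  -- iteration 5/5 --
  PD: pen down
  FD 5: (-3.716,3.346) -> (0,0) [heading=318, draw]
  LT 72: heading 318 -> 30
]
RT 144: heading 30 -> 246
FD 15: (0,0) -> (-6.101,-13.703) [heading=246, draw]
Final: pos=(-6.101,-13.703), heading=246, 6 segment(s) drawn
Waypoints (7 total):
(0, 0)
(4.33, 2.5)
(3.291, 7.391)
(-1.682, 7.913)
(-3.716, 3.346)
(0, 0)
(-6.101, -13.703)

Answer: (0, 0)
(4.33, 2.5)
(3.291, 7.391)
(-1.682, 7.913)
(-3.716, 3.346)
(0, 0)
(-6.101, -13.703)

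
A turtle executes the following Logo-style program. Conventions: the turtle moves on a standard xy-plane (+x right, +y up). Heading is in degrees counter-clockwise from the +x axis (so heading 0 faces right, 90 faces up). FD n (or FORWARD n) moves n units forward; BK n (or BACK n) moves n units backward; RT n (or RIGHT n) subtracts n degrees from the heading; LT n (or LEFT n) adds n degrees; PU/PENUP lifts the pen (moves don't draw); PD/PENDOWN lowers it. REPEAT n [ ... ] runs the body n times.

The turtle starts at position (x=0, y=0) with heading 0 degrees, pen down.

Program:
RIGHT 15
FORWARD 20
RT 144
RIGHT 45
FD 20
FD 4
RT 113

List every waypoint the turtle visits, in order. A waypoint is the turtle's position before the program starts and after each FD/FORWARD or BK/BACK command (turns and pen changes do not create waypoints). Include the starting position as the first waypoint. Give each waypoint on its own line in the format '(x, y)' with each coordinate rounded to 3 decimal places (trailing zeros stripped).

Answer: (0, 0)
(19.319, -5.176)
(1.048, 2.958)
(-2.607, 4.585)

Derivation:
Executing turtle program step by step:
Start: pos=(0,0), heading=0, pen down
RT 15: heading 0 -> 345
FD 20: (0,0) -> (19.319,-5.176) [heading=345, draw]
RT 144: heading 345 -> 201
RT 45: heading 201 -> 156
FD 20: (19.319,-5.176) -> (1.048,2.958) [heading=156, draw]
FD 4: (1.048,2.958) -> (-2.607,4.585) [heading=156, draw]
RT 113: heading 156 -> 43
Final: pos=(-2.607,4.585), heading=43, 3 segment(s) drawn
Waypoints (4 total):
(0, 0)
(19.319, -5.176)
(1.048, 2.958)
(-2.607, 4.585)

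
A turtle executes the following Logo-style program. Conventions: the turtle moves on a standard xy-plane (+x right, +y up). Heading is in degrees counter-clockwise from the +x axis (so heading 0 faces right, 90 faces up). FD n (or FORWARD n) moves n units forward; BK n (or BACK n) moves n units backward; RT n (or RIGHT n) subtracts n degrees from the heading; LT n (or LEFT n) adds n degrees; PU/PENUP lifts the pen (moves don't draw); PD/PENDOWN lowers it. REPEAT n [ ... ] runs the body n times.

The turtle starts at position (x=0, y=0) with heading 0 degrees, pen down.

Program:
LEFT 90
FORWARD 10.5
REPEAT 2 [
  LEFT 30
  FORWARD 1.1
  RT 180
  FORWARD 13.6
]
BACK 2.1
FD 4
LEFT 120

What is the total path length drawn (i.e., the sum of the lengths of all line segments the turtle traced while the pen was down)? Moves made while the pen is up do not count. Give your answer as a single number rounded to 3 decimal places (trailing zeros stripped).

Answer: 46

Derivation:
Executing turtle program step by step:
Start: pos=(0,0), heading=0, pen down
LT 90: heading 0 -> 90
FD 10.5: (0,0) -> (0,10.5) [heading=90, draw]
REPEAT 2 [
  -- iteration 1/2 --
  LT 30: heading 90 -> 120
  FD 1.1: (0,10.5) -> (-0.55,11.453) [heading=120, draw]
  RT 180: heading 120 -> 300
  FD 13.6: (-0.55,11.453) -> (6.25,-0.325) [heading=300, draw]
  -- iteration 2/2 --
  LT 30: heading 300 -> 330
  FD 1.1: (6.25,-0.325) -> (7.203,-0.875) [heading=330, draw]
  RT 180: heading 330 -> 150
  FD 13.6: (7.203,-0.875) -> (-4.575,5.925) [heading=150, draw]
]
BK 2.1: (-4.575,5.925) -> (-2.757,4.875) [heading=150, draw]
FD 4: (-2.757,4.875) -> (-6.221,6.875) [heading=150, draw]
LT 120: heading 150 -> 270
Final: pos=(-6.221,6.875), heading=270, 7 segment(s) drawn

Segment lengths:
  seg 1: (0,0) -> (0,10.5), length = 10.5
  seg 2: (0,10.5) -> (-0.55,11.453), length = 1.1
  seg 3: (-0.55,11.453) -> (6.25,-0.325), length = 13.6
  seg 4: (6.25,-0.325) -> (7.203,-0.875), length = 1.1
  seg 5: (7.203,-0.875) -> (-4.575,5.925), length = 13.6
  seg 6: (-4.575,5.925) -> (-2.757,4.875), length = 2.1
  seg 7: (-2.757,4.875) -> (-6.221,6.875), length = 4
Total = 46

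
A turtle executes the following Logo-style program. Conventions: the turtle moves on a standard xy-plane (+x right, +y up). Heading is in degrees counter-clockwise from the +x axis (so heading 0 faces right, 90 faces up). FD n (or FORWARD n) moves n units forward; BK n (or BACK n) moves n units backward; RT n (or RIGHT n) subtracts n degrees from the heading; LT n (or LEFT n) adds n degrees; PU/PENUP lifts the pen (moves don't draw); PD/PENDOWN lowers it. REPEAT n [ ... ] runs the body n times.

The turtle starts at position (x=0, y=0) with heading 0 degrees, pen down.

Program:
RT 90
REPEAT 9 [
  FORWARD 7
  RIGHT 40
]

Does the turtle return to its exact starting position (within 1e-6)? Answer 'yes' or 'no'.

Answer: yes

Derivation:
Executing turtle program step by step:
Start: pos=(0,0), heading=0, pen down
RT 90: heading 0 -> 270
REPEAT 9 [
  -- iteration 1/9 --
  FD 7: (0,0) -> (0,-7) [heading=270, draw]
  RT 40: heading 270 -> 230
  -- iteration 2/9 --
  FD 7: (0,-7) -> (-4.5,-12.362) [heading=230, draw]
  RT 40: heading 230 -> 190
  -- iteration 3/9 --
  FD 7: (-4.5,-12.362) -> (-11.393,-13.578) [heading=190, draw]
  RT 40: heading 190 -> 150
  -- iteration 4/9 --
  FD 7: (-11.393,-13.578) -> (-17.455,-10.078) [heading=150, draw]
  RT 40: heading 150 -> 110
  -- iteration 5/9 --
  FD 7: (-17.455,-10.078) -> (-19.849,-3.5) [heading=110, draw]
  RT 40: heading 110 -> 70
  -- iteration 6/9 --
  FD 7: (-19.849,-3.5) -> (-17.455,3.078) [heading=70, draw]
  RT 40: heading 70 -> 30
  -- iteration 7/9 --
  FD 7: (-17.455,3.078) -> (-11.393,6.578) [heading=30, draw]
  RT 40: heading 30 -> 350
  -- iteration 8/9 --
  FD 7: (-11.393,6.578) -> (-4.5,5.362) [heading=350, draw]
  RT 40: heading 350 -> 310
  -- iteration 9/9 --
  FD 7: (-4.5,5.362) -> (0,0) [heading=310, draw]
  RT 40: heading 310 -> 270
]
Final: pos=(0,0), heading=270, 9 segment(s) drawn

Start position: (0, 0)
Final position: (0, 0)
Distance = 0; < 1e-6 -> CLOSED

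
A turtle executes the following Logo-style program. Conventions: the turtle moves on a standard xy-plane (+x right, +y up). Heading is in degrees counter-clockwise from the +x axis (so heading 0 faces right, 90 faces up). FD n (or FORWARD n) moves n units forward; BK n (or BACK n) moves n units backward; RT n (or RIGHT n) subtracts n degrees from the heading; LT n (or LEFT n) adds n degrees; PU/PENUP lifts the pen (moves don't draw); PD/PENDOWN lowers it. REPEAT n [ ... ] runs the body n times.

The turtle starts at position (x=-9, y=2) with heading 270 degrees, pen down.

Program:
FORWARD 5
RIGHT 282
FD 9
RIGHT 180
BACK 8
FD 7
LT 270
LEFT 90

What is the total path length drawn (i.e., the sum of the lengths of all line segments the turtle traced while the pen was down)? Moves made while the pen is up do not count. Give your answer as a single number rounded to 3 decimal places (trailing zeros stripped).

Answer: 29

Derivation:
Executing turtle program step by step:
Start: pos=(-9,2), heading=270, pen down
FD 5: (-9,2) -> (-9,-3) [heading=270, draw]
RT 282: heading 270 -> 348
FD 9: (-9,-3) -> (-0.197,-4.871) [heading=348, draw]
RT 180: heading 348 -> 168
BK 8: (-0.197,-4.871) -> (7.629,-6.534) [heading=168, draw]
FD 7: (7.629,-6.534) -> (0.781,-5.079) [heading=168, draw]
LT 270: heading 168 -> 78
LT 90: heading 78 -> 168
Final: pos=(0.781,-5.079), heading=168, 4 segment(s) drawn

Segment lengths:
  seg 1: (-9,2) -> (-9,-3), length = 5
  seg 2: (-9,-3) -> (-0.197,-4.871), length = 9
  seg 3: (-0.197,-4.871) -> (7.629,-6.534), length = 8
  seg 4: (7.629,-6.534) -> (0.781,-5.079), length = 7
Total = 29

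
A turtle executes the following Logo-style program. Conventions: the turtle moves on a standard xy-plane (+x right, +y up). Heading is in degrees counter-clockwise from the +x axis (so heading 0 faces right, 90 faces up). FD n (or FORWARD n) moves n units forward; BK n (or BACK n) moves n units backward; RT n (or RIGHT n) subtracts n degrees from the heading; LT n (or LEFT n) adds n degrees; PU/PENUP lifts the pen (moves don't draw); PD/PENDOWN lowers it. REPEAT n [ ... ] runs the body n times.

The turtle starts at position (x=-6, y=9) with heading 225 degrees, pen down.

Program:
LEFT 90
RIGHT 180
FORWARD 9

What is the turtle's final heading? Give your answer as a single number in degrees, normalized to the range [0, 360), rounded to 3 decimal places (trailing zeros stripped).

Executing turtle program step by step:
Start: pos=(-6,9), heading=225, pen down
LT 90: heading 225 -> 315
RT 180: heading 315 -> 135
FD 9: (-6,9) -> (-12.364,15.364) [heading=135, draw]
Final: pos=(-12.364,15.364), heading=135, 1 segment(s) drawn

Answer: 135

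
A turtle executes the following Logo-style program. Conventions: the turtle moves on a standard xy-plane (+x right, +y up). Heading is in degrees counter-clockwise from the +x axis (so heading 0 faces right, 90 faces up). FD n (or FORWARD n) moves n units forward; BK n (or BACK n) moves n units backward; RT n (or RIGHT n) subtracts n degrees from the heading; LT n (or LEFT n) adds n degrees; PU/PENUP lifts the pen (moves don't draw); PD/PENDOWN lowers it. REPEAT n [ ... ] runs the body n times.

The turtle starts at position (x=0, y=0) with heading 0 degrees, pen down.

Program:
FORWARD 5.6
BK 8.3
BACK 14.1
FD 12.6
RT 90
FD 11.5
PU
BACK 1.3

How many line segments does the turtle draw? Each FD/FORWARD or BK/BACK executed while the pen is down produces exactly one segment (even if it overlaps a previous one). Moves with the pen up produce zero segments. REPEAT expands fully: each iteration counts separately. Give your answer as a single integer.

Executing turtle program step by step:
Start: pos=(0,0), heading=0, pen down
FD 5.6: (0,0) -> (5.6,0) [heading=0, draw]
BK 8.3: (5.6,0) -> (-2.7,0) [heading=0, draw]
BK 14.1: (-2.7,0) -> (-16.8,0) [heading=0, draw]
FD 12.6: (-16.8,0) -> (-4.2,0) [heading=0, draw]
RT 90: heading 0 -> 270
FD 11.5: (-4.2,0) -> (-4.2,-11.5) [heading=270, draw]
PU: pen up
BK 1.3: (-4.2,-11.5) -> (-4.2,-10.2) [heading=270, move]
Final: pos=(-4.2,-10.2), heading=270, 5 segment(s) drawn
Segments drawn: 5

Answer: 5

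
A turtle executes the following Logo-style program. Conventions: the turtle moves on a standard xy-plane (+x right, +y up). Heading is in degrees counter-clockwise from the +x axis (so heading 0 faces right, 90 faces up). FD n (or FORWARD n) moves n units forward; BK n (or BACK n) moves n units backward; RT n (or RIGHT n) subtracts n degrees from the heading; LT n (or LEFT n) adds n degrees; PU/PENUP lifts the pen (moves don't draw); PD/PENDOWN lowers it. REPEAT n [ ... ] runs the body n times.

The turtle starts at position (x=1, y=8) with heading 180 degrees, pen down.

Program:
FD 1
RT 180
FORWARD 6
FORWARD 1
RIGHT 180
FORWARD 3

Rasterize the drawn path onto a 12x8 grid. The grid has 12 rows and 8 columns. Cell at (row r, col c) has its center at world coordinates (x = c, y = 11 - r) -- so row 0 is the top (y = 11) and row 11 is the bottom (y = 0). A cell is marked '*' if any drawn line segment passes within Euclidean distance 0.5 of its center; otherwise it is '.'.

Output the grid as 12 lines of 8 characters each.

Segment 0: (1,8) -> (0,8)
Segment 1: (0,8) -> (6,8)
Segment 2: (6,8) -> (7,8)
Segment 3: (7,8) -> (4,8)

Answer: ........
........
........
********
........
........
........
........
........
........
........
........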